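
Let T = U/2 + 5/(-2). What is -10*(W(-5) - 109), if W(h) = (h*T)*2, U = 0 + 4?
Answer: 1040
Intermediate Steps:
U = 4
T = -½ (T = 4/2 + 5/(-2) = 4*(½) + 5*(-½) = 2 - 5/2 = -½ ≈ -0.50000)
W(h) = -h (W(h) = (h*(-½))*2 = -h/2*2 = -h)
-10*(W(-5) - 109) = -10*(-1*(-5) - 109) = -10*(5 - 109) = -10*(-104) = 1040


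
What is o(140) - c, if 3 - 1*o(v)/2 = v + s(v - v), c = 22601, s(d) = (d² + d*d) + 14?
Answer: -22903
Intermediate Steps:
s(d) = 14 + 2*d² (s(d) = (d² + d²) + 14 = 2*d² + 14 = 14 + 2*d²)
o(v) = -22 - 2*v (o(v) = 6 - 2*(v + (14 + 2*(v - v)²)) = 6 - 2*(v + (14 + 2*0²)) = 6 - 2*(v + (14 + 2*0)) = 6 - 2*(v + (14 + 0)) = 6 - 2*(v + 14) = 6 - 2*(14 + v) = 6 + (-28 - 2*v) = -22 - 2*v)
o(140) - c = (-22 - 2*140) - 1*22601 = (-22 - 280) - 22601 = -302 - 22601 = -22903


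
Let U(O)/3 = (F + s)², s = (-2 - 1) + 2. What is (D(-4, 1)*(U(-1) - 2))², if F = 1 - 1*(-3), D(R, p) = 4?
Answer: 10000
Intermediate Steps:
F = 4 (F = 1 + 3 = 4)
s = -1 (s = -3 + 2 = -1)
U(O) = 27 (U(O) = 3*(4 - 1)² = 3*3² = 3*9 = 27)
(D(-4, 1)*(U(-1) - 2))² = (4*(27 - 2))² = (4*25)² = 100² = 10000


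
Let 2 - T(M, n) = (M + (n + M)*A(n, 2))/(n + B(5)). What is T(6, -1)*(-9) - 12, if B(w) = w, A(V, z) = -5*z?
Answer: -129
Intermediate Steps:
T(M, n) = 2 - (-10*n - 9*M)/(5 + n) (T(M, n) = 2 - (M + (n + M)*(-5*2))/(n + 5) = 2 - (M + (M + n)*(-10))/(5 + n) = 2 - (M + (-10*M - 10*n))/(5 + n) = 2 - (-10*n - 9*M)/(5 + n))
T(6, -1)*(-9) - 12 = ((10 + 9*6 + 12*(-1))/(5 - 1))*(-9) - 12 = ((10 + 54 - 12)/4)*(-9) - 12 = ((1/4)*52)*(-9) - 12 = 13*(-9) - 12 = -117 - 12 = -129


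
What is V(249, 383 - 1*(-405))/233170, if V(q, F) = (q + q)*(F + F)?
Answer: 392424/116585 ≈ 3.3660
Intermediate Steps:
V(q, F) = 4*F*q (V(q, F) = (2*q)*(2*F) = 4*F*q)
V(249, 383 - 1*(-405))/233170 = (4*(383 - 1*(-405))*249)/233170 = (4*(383 + 405)*249)*(1/233170) = (4*788*249)*(1/233170) = 784848*(1/233170) = 392424/116585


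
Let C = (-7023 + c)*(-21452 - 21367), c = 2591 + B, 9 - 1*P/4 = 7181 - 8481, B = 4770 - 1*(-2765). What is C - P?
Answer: -132872593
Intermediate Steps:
B = 7535 (B = 4770 + 2765 = 7535)
P = 5236 (P = 36 - 4*(7181 - 8481) = 36 - 4*(-1300) = 36 + 5200 = 5236)
c = 10126 (c = 2591 + 7535 = 10126)
C = -132867357 (C = (-7023 + 10126)*(-21452 - 21367) = 3103*(-42819) = -132867357)
C - P = -132867357 - 1*5236 = -132867357 - 5236 = -132872593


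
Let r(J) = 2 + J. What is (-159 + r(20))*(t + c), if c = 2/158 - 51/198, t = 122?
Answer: -86971847/5214 ≈ -16680.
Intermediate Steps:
c = -1277/5214 (c = 2*(1/158) - 51*1/198 = 1/79 - 17/66 = -1277/5214 ≈ -0.24492)
(-159 + r(20))*(t + c) = (-159 + (2 + 20))*(122 - 1277/5214) = (-159 + 22)*(634831/5214) = -137*634831/5214 = -86971847/5214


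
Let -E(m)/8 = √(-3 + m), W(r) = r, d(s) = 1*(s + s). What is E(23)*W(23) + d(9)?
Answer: 18 - 368*√5 ≈ -804.87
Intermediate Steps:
d(s) = 2*s (d(s) = 1*(2*s) = 2*s)
E(m) = -8*√(-3 + m)
E(23)*W(23) + d(9) = -8*√(-3 + 23)*23 + 2*9 = -16*√5*23 + 18 = -368*√5 + 18 = 18 - 368*√5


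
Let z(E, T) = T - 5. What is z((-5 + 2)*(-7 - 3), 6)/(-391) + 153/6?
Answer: 19939/782 ≈ 25.497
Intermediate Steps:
z(E, T) = -5 + T
z((-5 + 2)*(-7 - 3), 6)/(-391) + 153/6 = (-5 + 6)/(-391) + 153/6 = 1*(-1/391) + 153*(1/6) = -1/391 + 51/2 = 19939/782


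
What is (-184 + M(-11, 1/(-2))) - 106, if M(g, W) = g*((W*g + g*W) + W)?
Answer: -811/2 ≈ -405.50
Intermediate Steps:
M(g, W) = g*(W + 2*W*g) (M(g, W) = g*((W*g + W*g) + W) = g*(2*W*g + W) = g*(W + 2*W*g))
(-184 + M(-11, 1/(-2))) - 106 = (-184 - 11*(1 + 2*(-11))/(-2)) - 106 = (-184 - ½*(-11)*(1 - 22)) - 106 = (-184 - ½*(-11)*(-21)) - 106 = (-184 - 231/2) - 106 = -599/2 - 106 = -811/2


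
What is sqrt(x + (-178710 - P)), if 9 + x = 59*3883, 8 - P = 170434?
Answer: 2*sqrt(55201) ≈ 469.90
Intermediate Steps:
P = -170426 (P = 8 - 1*170434 = 8 - 170434 = -170426)
x = 229088 (x = -9 + 59*3883 = -9 + 229097 = 229088)
sqrt(x + (-178710 - P)) = sqrt(229088 + (-178710 - 1*(-170426))) = sqrt(229088 + (-178710 + 170426)) = sqrt(229088 - 8284) = sqrt(220804) = 2*sqrt(55201)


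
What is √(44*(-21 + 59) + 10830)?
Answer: √12502 ≈ 111.81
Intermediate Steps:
√(44*(-21 + 59) + 10830) = √(44*38 + 10830) = √(1672 + 10830) = √12502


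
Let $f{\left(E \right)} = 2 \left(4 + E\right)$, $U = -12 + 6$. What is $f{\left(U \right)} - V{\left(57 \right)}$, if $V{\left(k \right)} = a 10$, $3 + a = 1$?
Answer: $16$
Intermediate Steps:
$a = -2$ ($a = -3 + 1 = -2$)
$U = -6$
$f{\left(E \right)} = 8 + 2 E$
$V{\left(k \right)} = -20$ ($V{\left(k \right)} = \left(-2\right) 10 = -20$)
$f{\left(U \right)} - V{\left(57 \right)} = \left(8 + 2 \left(-6\right)\right) - -20 = \left(8 - 12\right) + 20 = -4 + 20 = 16$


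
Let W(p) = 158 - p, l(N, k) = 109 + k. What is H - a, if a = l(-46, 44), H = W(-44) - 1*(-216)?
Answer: 265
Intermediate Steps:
H = 418 (H = (158 - 1*(-44)) - 1*(-216) = (158 + 44) + 216 = 202 + 216 = 418)
a = 153 (a = 109 + 44 = 153)
H - a = 418 - 1*153 = 418 - 153 = 265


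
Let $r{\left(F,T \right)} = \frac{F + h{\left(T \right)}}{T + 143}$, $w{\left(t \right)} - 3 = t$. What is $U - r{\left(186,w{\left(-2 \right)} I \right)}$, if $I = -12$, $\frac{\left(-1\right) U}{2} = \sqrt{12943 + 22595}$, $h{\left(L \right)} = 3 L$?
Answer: $- \frac{150}{131} - 2 \sqrt{35538} \approx -378.18$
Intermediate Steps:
$w{\left(t \right)} = 3 + t$
$U = - 2 \sqrt{35538}$ ($U = - 2 \sqrt{12943 + 22595} = - 2 \sqrt{35538} \approx -377.03$)
$r{\left(F,T \right)} = \frac{F + 3 T}{143 + T}$ ($r{\left(F,T \right)} = \frac{F + 3 T}{T + 143} = \frac{F + 3 T}{143 + T}$)
$U - r{\left(186,w{\left(-2 \right)} I \right)} = - 2 \sqrt{35538} - \frac{186 + 3 \left(3 - 2\right) \left(-12\right)}{143 + \left(3 - 2\right) \left(-12\right)} = - 2 \sqrt{35538} - \frac{186 + 3 \cdot 1 \left(-12\right)}{143 + 1 \left(-12\right)} = - 2 \sqrt{35538} - \frac{186 + 3 \left(-12\right)}{143 - 12} = - 2 \sqrt{35538} - \frac{186 - 36}{131} = - 2 \sqrt{35538} - \frac{1}{131} \cdot 150 = - 2 \sqrt{35538} - \frac{150}{131} = - \frac{150}{131} - 2 \sqrt{35538}$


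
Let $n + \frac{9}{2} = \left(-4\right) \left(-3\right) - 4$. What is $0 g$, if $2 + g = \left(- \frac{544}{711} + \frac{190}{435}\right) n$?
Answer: $0$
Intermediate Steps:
$n = \frac{7}{2}$ ($n = - \frac{9}{2} - -8 = - \frac{9}{2} + \left(12 - 4\right) = - \frac{9}{2} + 8 = \frac{7}{2} \approx 3.5$)
$g = - \frac{64933}{20619}$ ($g = -2 + \left(- \frac{544}{711} + \frac{190}{435}\right) \frac{7}{2} = -2 + \left(\left(-544\right) \frac{1}{711} + 190 \cdot \frac{1}{435}\right) \frac{7}{2} = -2 + \left(- \frac{544}{711} + \frac{38}{87}\right) \frac{7}{2} = -2 - \frac{23695}{20619} = - \frac{64933}{20619} \approx -3.1492$)
$0 g = 0 \left(- \frac{64933}{20619}\right) = 0$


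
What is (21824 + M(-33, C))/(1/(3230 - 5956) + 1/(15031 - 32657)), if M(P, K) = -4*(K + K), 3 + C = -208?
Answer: -35303617741/636 ≈ -5.5509e+7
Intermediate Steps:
C = -211 (C = -3 - 208 = -211)
M(P, K) = -8*K
(21824 + M(-33, C))/(1/(3230 - 5956) + 1/(15031 - 32657)) = (21824 - 8*(-211))/(1/(3230 - 5956) + 1/(15031 - 32657)) = (21824 + 1688)/(1/(-2726) + 1/(-17626)) = 23512/(-1/2726 - 1/17626) = 23512/(-5088/12012119) = 23512*(-12012119/5088) = -35303617741/636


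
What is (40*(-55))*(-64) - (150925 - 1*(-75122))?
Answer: -85247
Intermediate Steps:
(40*(-55))*(-64) - (150925 - 1*(-75122)) = -2200*(-64) - (150925 + 75122) = 140800 - 1*226047 = 140800 - 226047 = -85247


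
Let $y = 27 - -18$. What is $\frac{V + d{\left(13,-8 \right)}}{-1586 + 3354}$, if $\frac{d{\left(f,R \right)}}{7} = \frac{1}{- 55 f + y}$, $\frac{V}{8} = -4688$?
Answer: $- \frac{1932899}{91120} \approx -21.213$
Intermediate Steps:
$V = -37504$ ($V = 8 \left(-4688\right) = -37504$)
$y = 45$ ($y = 27 + 18 = 45$)
$d{\left(f,R \right)} = \frac{7}{45 - 55 f}$ ($d{\left(f,R \right)} = \frac{7}{- 55 f + 45} = \frac{7}{45 - 55 f}$)
$\frac{V + d{\left(13,-8 \right)}}{-1586 + 3354} = \frac{-37504 - \frac{7}{-45 + 55 \cdot 13}}{-1586 + 3354} = \frac{-37504 - \frac{7}{-45 + 715}}{1768} = \left(-37504 - \frac{7}{670}\right) \frac{1}{1768} = \left(- \frac{25127687}{670}\right) \frac{1}{1768} = - \frac{1932899}{91120}$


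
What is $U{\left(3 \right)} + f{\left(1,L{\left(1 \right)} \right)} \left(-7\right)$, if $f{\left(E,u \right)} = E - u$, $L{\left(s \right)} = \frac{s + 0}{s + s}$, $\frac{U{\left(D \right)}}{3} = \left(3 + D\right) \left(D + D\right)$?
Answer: $\frac{209}{2} \approx 104.5$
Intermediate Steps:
$U{\left(D \right)} = 6 D \left(3 + D\right)$ ($U{\left(D \right)} = 3 \left(3 + D\right) \left(D + D\right) = 3 \left(3 + D\right) 2 D = 3 \cdot 2 D \left(3 + D\right) = 6 D \left(3 + D\right)$)
$L{\left(s \right)} = \frac{1}{2}$ ($L{\left(s \right)} = \frac{s}{2 s} = s \frac{1}{2 s} = \frac{1}{2}$)
$U{\left(3 \right)} + f{\left(1,L{\left(1 \right)} \right)} \left(-7\right) = 6 \cdot 3 \left(3 + 3\right) + \left(1 - \frac{1}{2}\right) \left(-7\right) = 6 \cdot 3 \cdot 6 + \left(1 - \frac{1}{2}\right) \left(-7\right) = 108 + \frac{1}{2} \left(-7\right) = 108 - \frac{7}{2} = \frac{209}{2}$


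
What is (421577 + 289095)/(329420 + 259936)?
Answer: 177668/147339 ≈ 1.2058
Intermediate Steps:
(421577 + 289095)/(329420 + 259936) = 710672/589356 = 710672*(1/589356) = 177668/147339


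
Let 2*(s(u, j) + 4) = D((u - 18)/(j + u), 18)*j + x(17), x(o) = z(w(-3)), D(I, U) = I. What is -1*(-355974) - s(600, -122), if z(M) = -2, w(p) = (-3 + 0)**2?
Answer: 85096732/239 ≈ 3.5605e+5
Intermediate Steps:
w(p) = 9 (w(p) = (-3)**2 = 9)
x(o) = -2
s(u, j) = -5 + j*(-18 + u)/(2*(j + u)) (s(u, j) = -4 + (((u - 18)/(j + u))*j - 2)/2 = -4 + (((-18 + u)/(j + u))*j - 2)/2 = -4 + (j*(-18 + u)/(j + u) - 2)/2 = -4 + (-2 + j*(-18 + u)/(j + u))/2 = -4 + (-1 + j*(-18 + u)/(2*(j + u))) = -5 + j*(-18 + u)/(2*(j + u)))
-1*(-355974) - s(600, -122) = -1*(-355974) - (-14*(-122) - 5*600 + (1/2)*(-122)*600)/(-122 + 600) = 355974 - (1708 - 3000 - 36600)/478 = 355974 - (-37892)/478 = 355974 - 1*(-18946/239) = 355974 + 18946/239 = 85096732/239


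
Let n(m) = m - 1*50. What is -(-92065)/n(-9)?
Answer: -92065/59 ≈ -1560.4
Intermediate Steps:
n(m) = -50 + m (n(m) = m - 50 = -50 + m)
-(-92065)/n(-9) = -(-92065)/(-50 - 9) = -(-92065)/(-59) = -(-92065)*(-1)/59 = -1*92065/59 = -92065/59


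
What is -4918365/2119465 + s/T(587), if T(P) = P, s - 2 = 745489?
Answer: 315431000412/248825191 ≈ 1267.7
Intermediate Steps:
s = 745491 (s = 2 + 745489 = 745491)
-4918365/2119465 + s/T(587) = -4918365/2119465 + 745491/587 = -4918365*1/2119465 + 745491*(1/587) = -983673/423893 + 745491/587 = 315431000412/248825191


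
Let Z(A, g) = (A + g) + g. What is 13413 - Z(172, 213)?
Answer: 12815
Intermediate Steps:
Z(A, g) = A + 2*g
13413 - Z(172, 213) = 13413 - (172 + 2*213) = 13413 - (172 + 426) = 13413 - 1*598 = 13413 - 598 = 12815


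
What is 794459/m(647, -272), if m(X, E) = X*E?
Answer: -794459/175984 ≈ -4.5144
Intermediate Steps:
m(X, E) = E*X
794459/m(647, -272) = 794459/((-272*647)) = 794459/(-175984) = 794459*(-1/175984) = -794459/175984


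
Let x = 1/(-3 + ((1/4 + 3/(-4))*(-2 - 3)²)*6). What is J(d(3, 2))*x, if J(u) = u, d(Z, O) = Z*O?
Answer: -1/13 ≈ -0.076923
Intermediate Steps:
d(Z, O) = O*Z
x = -1/78 (x = 1/(-3 + ((1*(¼) + 3*(-¼))*(-5)²)*6) = 1/(-3 + ((¼ - ¾)*25)*6) = 1/(-3 - ½*25*6) = 1/(-3 - 25/2*6) = 1/(-3 - 75) = 1/(-78) = -1/78 ≈ -0.012821)
J(d(3, 2))*x = (2*3)*(-1/78) = 6*(-1/78) = -1/13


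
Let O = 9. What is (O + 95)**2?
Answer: 10816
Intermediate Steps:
(O + 95)**2 = (9 + 95)**2 = 104**2 = 10816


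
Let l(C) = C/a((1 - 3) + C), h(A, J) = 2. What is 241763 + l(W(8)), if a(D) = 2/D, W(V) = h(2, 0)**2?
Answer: 241767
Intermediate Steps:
W(V) = 4 (W(V) = 2**2 = 4)
l(C) = C*(-1 + C/2) (l(C) = C/((2/((1 - 3) + C))) = C/((2/(-2 + C))) = C*(-1 + C/2))
241763 + l(W(8)) = 241763 + (1/2)*4*(-2 + 4) = 241763 + (1/2)*4*2 = 241763 + 4 = 241767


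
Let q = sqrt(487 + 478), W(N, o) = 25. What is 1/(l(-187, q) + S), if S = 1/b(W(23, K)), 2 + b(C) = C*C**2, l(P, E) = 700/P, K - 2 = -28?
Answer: -171853/643289 ≈ -0.26715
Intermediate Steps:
K = -26 (K = 2 - 28 = -26)
q = sqrt(965) ≈ 31.064
b(C) = -2 + C**3 (b(C) = -2 + C*C**2 = -2 + C**3)
S = 1/15623 (S = 1/(-2 + 25**3) = 1/(-2 + 15625) = 1/15623 ≈ 6.4008e-5)
1/(l(-187, q) + S) = 1/(700/(-187) + 1/15623) = 1/(700*(-1/187) + 1/15623) = 1/(-700/187 + 1/15623) = 1/(-643289/171853) = -171853/643289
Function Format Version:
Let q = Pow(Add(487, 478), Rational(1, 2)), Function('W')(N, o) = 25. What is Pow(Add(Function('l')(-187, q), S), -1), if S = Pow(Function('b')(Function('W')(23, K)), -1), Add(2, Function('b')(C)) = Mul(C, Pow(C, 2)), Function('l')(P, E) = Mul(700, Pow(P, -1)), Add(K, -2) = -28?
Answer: Rational(-171853, 643289) ≈ -0.26715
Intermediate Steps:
K = -26 (K = Add(2, -28) = -26)
q = Pow(965, Rational(1, 2)) ≈ 31.064
Function('b')(C) = Add(-2, Pow(C, 3)) (Function('b')(C) = Add(-2, Mul(C, Pow(C, 2))) = Add(-2, Pow(C, 3)))
S = Rational(1, 15623) (S = Pow(Add(-2, Pow(25, 3)), -1) = Pow(Add(-2, 15625), -1) = Pow(15623, -1) = Rational(1, 15623) ≈ 6.4008e-5)
Pow(Add(Function('l')(-187, q), S), -1) = Pow(Add(Mul(700, Pow(-187, -1)), Rational(1, 15623)), -1) = Pow(Add(Mul(700, Rational(-1, 187)), Rational(1, 15623)), -1) = Pow(Add(Rational(-700, 187), Rational(1, 15623)), -1) = Pow(Rational(-643289, 171853), -1) = Rational(-171853, 643289)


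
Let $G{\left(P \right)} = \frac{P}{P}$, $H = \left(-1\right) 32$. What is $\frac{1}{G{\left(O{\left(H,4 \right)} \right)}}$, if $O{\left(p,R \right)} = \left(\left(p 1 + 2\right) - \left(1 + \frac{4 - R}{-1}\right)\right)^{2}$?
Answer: $1$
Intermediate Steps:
$H = -32$
$O{\left(p,R \right)} = \left(5 + p - R\right)^{2}$ ($O{\left(p,R \right)} = \left(\left(p + 2\right) - \left(1 + \left(4 - R\right) \left(-1\right)\right)\right)^{2} = \left(\left(2 + p\right) - \left(-3 + R\right)\right)^{2} = \left(5 + p - R\right)^{2}$)
$G{\left(P \right)} = 1$
$\frac{1}{G{\left(O{\left(H,4 \right)} \right)}} = 1^{-1} = 1$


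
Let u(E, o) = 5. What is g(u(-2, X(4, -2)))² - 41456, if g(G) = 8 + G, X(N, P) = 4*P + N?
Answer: -41287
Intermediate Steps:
X(N, P) = N + 4*P
g(u(-2, X(4, -2)))² - 41456 = (8 + 5)² - 41456 = 13² - 41456 = 169 - 41456 = -41287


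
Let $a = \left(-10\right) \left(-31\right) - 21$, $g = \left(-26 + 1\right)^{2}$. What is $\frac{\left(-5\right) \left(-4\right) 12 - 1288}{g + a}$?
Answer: $- \frac{524}{457} \approx -1.1466$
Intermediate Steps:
$g = 625$ ($g = \left(-25\right)^{2} = 625$)
$a = 289$ ($a = 310 - 21 = 289$)
$\frac{\left(-5\right) \left(-4\right) 12 - 1288}{g + a} = \frac{\left(-5\right) \left(-4\right) 12 - 1288}{625 + 289} = \frac{20 \cdot 12 - 1288}{914} = \left(240 - 1288\right) \frac{1}{914} = \left(-1048\right) \frac{1}{914} = - \frac{524}{457}$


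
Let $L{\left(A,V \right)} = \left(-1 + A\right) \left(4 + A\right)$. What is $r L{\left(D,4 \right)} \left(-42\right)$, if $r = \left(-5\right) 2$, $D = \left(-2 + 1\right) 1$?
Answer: $-2520$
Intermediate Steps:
$D = -1$ ($D = \left(-1\right) 1 = -1$)
$r = -10$
$r L{\left(D,4 \right)} \left(-42\right) = - 10 \left(-4 + \left(-1\right)^{2} + 3 \left(-1\right)\right) \left(-42\right) = - 10 \left(-4 + 1 - 3\right) \left(-42\right) = \left(-10\right) \left(-6\right) \left(-42\right) = 60 \left(-42\right) = -2520$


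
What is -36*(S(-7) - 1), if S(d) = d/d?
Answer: 0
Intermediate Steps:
S(d) = 1
-36*(S(-7) - 1) = -36*(1 - 1) = -36*0 = 0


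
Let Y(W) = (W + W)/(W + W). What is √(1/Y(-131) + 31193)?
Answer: 3*√3466 ≈ 176.62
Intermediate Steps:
Y(W) = 1 (Y(W) = (2*W)/((2*W)) = (2*W)*(1/(2*W)) = 1)
√(1/Y(-131) + 31193) = √(1/1 + 31193) = √(1 + 31193) = √31194 = 3*√3466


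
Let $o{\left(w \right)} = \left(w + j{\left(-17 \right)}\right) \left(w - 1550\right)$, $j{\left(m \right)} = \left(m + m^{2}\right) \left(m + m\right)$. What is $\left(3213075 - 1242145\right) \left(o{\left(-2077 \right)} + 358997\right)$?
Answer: $81665035177960$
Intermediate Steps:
$j{\left(m \right)} = 2 m \left(m + m^{2}\right)$ ($j{\left(m \right)} = \left(m + m^{2}\right) 2 m = 2 m \left(m + m^{2}\right)$)
$o{\left(w \right)} = \left(-9248 + w\right) \left(-1550 + w\right)$ ($o{\left(w \right)} = \left(w + 2 \left(-17\right)^{2} \left(1 - 17\right)\right) \left(w - 1550\right) = \left(w + 2 \cdot 289 \left(-16\right)\right) \left(-1550 + w\right) = \left(w - 9248\right) \left(-1550 + w\right) = \left(-9248 + w\right) \left(-1550 + w\right)$)
$\left(3213075 - 1242145\right) \left(o{\left(-2077 \right)} + 358997\right) = \left(3213075 - 1242145\right) \left(\left(14334400 + \left(-2077\right)^{2} - -22427446\right) + 358997\right) = 1970930 \left(\left(14334400 + 4313929 + 22427446\right) + 358997\right) = 1970930 \left(41075775 + 358997\right) = 1970930 \cdot 41434772 = 81665035177960$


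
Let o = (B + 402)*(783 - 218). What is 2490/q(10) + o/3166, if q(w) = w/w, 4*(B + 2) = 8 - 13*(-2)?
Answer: 16228285/6332 ≈ 2562.9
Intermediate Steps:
B = 13/2 (B = -2 + (8 - 13*(-2))/4 = -2 + (8 + 26)/4 = -2 + (¼)*34 = -2 + 17/2 = 13/2 ≈ 6.5000)
q(w) = 1
o = 461605/2 (o = (13/2 + 402)*(783 - 218) = (817/2)*565 = 461605/2 ≈ 2.3080e+5)
2490/q(10) + o/3166 = 2490/1 + (461605/2)/3166 = 2490*1 + (461605/2)*(1/3166) = 2490 + 461605/6332 = 16228285/6332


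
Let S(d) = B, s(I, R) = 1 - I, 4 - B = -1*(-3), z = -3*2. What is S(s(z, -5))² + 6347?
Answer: 6348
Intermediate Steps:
z = -6
B = 1 (B = 4 - (-1)*(-3) = 4 - 1*3 = 4 - 3 = 1)
S(d) = 1
S(s(z, -5))² + 6347 = 1² + 6347 = 1 + 6347 = 6348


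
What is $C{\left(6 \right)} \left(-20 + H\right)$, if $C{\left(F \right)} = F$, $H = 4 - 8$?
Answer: $-144$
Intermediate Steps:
$H = -4$ ($H = 4 - 8 = -4$)
$C{\left(6 \right)} \left(-20 + H\right) = 6 \left(-20 - 4\right) = 6 \left(-24\right) = -144$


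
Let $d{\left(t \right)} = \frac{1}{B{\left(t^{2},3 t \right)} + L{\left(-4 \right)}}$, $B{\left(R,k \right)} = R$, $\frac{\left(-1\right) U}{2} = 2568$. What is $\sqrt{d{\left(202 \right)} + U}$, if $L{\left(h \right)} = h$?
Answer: $\frac{i \sqrt{21373977498}}{2040} \approx 71.666 i$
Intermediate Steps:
$U = -5136$ ($U = \left(-2\right) 2568 = -5136$)
$d{\left(t \right)} = \frac{1}{-4 + t^{2}}$ ($d{\left(t \right)} = \frac{1}{t^{2} - 4} = \frac{1}{-4 + t^{2}}$)
$\sqrt{d{\left(202 \right)} + U} = \sqrt{\frac{1}{-4 + 202^{2}} - 5136} = \sqrt{\frac{1}{-4 + 40804} - 5136} = \sqrt{\frac{1}{40800} - 5136} = \sqrt{- \frac{209548799}{40800}} = \frac{i \sqrt{21373977498}}{2040}$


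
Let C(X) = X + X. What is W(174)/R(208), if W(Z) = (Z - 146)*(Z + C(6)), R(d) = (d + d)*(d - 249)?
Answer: -651/2132 ≈ -0.30535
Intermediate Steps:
R(d) = 2*d*(-249 + d) (R(d) = (2*d)*(-249 + d) = 2*d*(-249 + d))
C(X) = 2*X
W(Z) = (-146 + Z)*(12 + Z) (W(Z) = (Z - 146)*(Z + 2*6) = (-146 + Z)*(Z + 12) = (-146 + Z)*(12 + Z))
W(174)/R(208) = (-1752 + 174**2 - 134*174)/((2*208*(-249 + 208))) = (-1752 + 30276 - 23316)/((2*208*(-41))) = 5208/(-17056) = 5208*(-1/17056) = -651/2132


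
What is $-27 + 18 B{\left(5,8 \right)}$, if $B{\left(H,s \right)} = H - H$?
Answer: $-27$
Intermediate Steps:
$B{\left(H,s \right)} = 0$
$-27 + 18 B{\left(5,8 \right)} = -27 + 18 \cdot 0 = -27 + 0 = -27$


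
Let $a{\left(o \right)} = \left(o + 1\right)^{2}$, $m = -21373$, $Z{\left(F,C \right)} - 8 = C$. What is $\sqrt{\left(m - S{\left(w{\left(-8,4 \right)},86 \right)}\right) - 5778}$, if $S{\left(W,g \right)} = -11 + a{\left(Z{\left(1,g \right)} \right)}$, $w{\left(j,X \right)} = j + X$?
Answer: $i \sqrt{36165} \approx 190.17 i$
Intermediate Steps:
$Z{\left(F,C \right)} = 8 + C$
$w{\left(j,X \right)} = X + j$
$a{\left(o \right)} = \left(1 + o\right)^{2}$
$S{\left(W,g \right)} = -11 + \left(9 + g\right)^{2}$ ($S{\left(W,g \right)} = -11 + \left(1 + \left(8 + g\right)\right)^{2} = -11 + \left(9 + g\right)^{2}$)
$\sqrt{\left(m - S{\left(w{\left(-8,4 \right)},86 \right)}\right) - 5778} = \sqrt{\left(-21373 - \left(-11 + \left(9 + 86\right)^{2}\right)\right) - 5778} = \sqrt{\left(-21373 - \left(-11 + 95^{2}\right)\right) - 5778} = \sqrt{\left(-21373 - \left(-11 + 9025\right)\right) - 5778} = \sqrt{\left(-21373 - 9014\right) - 5778} = \sqrt{-30387 - 5778} = \sqrt{-36165} = i \sqrt{36165}$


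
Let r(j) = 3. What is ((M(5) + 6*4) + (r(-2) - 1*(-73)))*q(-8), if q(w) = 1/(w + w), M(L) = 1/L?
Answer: -501/80 ≈ -6.2625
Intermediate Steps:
M(L) = 1/L
q(w) = 1/(2*w)
((M(5) + 6*4) + (r(-2) - 1*(-73)))*q(-8) = ((1/5 + 6*4) + (3 - 1*(-73)))*((½)/(-8)) = ((⅕ + 24) + (3 + 73))*((½)*(-⅛)) = (121/5 + 76)*(-1/16) = (501/5)*(-1/16) = -501/80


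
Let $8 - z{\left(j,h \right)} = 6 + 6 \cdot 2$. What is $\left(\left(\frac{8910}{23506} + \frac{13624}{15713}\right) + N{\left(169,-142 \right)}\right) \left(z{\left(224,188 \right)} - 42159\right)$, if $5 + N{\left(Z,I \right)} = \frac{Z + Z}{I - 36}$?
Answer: $\frac{3917893127857207}{16436065121} \approx 2.3837 \cdot 10^{5}$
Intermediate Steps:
$z{\left(j,h \right)} = -10$ ($z{\left(j,h \right)} = 8 - \left(6 + 6 \cdot 2\right) = 8 - \left(6 + 12\right) = 8 - 18 = -10$)
$N{\left(Z,I \right)} = -5 + \frac{2 Z}{-36 + I}$ ($N{\left(Z,I \right)} = -5 + \frac{Z + Z}{I - 36} = -5 + \frac{2 Z}{-36 + I}$)
$\left(\left(\frac{8910}{23506} + \frac{13624}{15713}\right) + N{\left(169,-142 \right)}\right) \left(z{\left(224,188 \right)} - 42159\right) = \left(\left(\frac{8910}{23506} + \frac{13624}{15713}\right) + \frac{180 - -710 + 2 \cdot 169}{-36 - 142}\right) \left(-10 - 42159\right) = \left(\left(8910 \cdot \frac{1}{23506} + 13624 \cdot \frac{1}{15713}\right) + \frac{180 + 710 + 338}{-178}\right) \left(-42169\right) = \left(\left(\frac{4455}{11753} + \frac{13624}{15713}\right) - \frac{614}{89}\right) \left(-42169\right) = \left(\frac{230124287}{184674889} - \frac{614}{89}\right) \left(-42169\right) = \left(- \frac{92909320303}{16436065121}\right) \left(-42169\right) = \frac{3917893127857207}{16436065121}$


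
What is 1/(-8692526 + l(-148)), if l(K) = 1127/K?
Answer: -148/1286494975 ≈ -1.1504e-7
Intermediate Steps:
1/(-8692526 + l(-148)) = 1/(-8692526 + 1127/(-148)) = 1/(-8692526 + 1127*(-1/148)) = 1/(-8692526 - 1127/148) = 1/(-1286494975/148) = -148/1286494975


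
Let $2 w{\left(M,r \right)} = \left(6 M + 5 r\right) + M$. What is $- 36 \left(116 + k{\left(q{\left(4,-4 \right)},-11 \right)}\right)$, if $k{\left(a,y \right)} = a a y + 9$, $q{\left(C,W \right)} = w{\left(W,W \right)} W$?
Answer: $3645036$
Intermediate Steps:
$w{\left(M,r \right)} = \frac{5 r}{2} + \frac{7 M}{2}$ ($w{\left(M,r \right)} = \frac{\left(6 M + 5 r\right) + M}{2} = \frac{\left(5 r + 6 M\right) + M}{2} = \frac{5 r + 7 M}{2} = \frac{5 r}{2} + \frac{7 M}{2}$)
$q{\left(C,W \right)} = 6 W^{2}$ ($q{\left(C,W \right)} = \left(\frac{5 W}{2} + \frac{7 W}{2}\right) W = 6 W W = 6 W^{2}$)
$k{\left(a,y \right)} = 9 + y a^{2}$ ($k{\left(a,y \right)} = a^{2} y + 9 = y a^{2} + 9 = 9 + y a^{2}$)
$- 36 \left(116 + k{\left(q{\left(4,-4 \right)},-11 \right)}\right) = - 36 \left(116 + \left(9 - 11 \left(6 \left(-4\right)^{2}\right)^{2}\right)\right) = - 36 \left(116 + \left(9 - 11 \left(6 \cdot 16\right)^{2}\right)\right) = - 36 \left(116 + \left(9 - 11 \cdot 96^{2}\right)\right) = - 36 \left(116 + \left(9 - 101376\right)\right) = - 36 \left(116 - 101367\right) = \left(-36\right) \left(-101251\right) = 3645036$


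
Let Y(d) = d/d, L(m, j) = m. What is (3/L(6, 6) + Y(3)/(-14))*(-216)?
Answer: -648/7 ≈ -92.571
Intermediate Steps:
Y(d) = 1
(3/L(6, 6) + Y(3)/(-14))*(-216) = (3/6 + 1/(-14))*(-216) = (3*(⅙) + 1*(-1/14))*(-216) = (½ - 1/14)*(-216) = (3/7)*(-216) = -648/7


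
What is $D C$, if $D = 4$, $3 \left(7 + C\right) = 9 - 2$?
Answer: $- \frac{56}{3} \approx -18.667$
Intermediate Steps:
$C = - \frac{14}{3}$ ($C = -7 + \frac{9 - 2}{3} = -7 + \frac{1}{3} \cdot 7 = -7 + \frac{7}{3} = - \frac{14}{3} \approx -4.6667$)
$D C = 4 \left(- \frac{14}{3}\right) = - \frac{56}{3}$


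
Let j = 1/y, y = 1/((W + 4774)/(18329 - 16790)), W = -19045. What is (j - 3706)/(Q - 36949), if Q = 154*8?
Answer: 1905935/18322821 ≈ 0.10402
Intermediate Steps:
Q = 1232
y = -513/4757 (y = 1/((-19045 + 4774)/(18329 - 16790)) = 1/(-14271/1539) = 1/(-14271*1/1539) = 1/(-4757/513) = -513/4757 ≈ -0.10784)
j = -4757/513 (j = 1/(-513/4757) = -4757/513 ≈ -9.2729)
(j - 3706)/(Q - 36949) = (-4757/513 - 3706)/(1232 - 36949) = -1905935/513/(-35717) = -1905935/513*(-1/35717) = 1905935/18322821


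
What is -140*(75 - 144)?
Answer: 9660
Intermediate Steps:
-140*(75 - 144) = -140*(-69) = 9660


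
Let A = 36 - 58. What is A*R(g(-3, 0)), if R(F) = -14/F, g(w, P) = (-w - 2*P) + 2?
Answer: 308/5 ≈ 61.600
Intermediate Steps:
g(w, P) = 2 - w - 2*P
A = -22
A*R(g(-3, 0)) = -(-308)/(2 - 1*(-3) - 2*0) = -(-308)/(2 + 3 + 0) = -(-308)/5 = -22*(-14/5) = 308/5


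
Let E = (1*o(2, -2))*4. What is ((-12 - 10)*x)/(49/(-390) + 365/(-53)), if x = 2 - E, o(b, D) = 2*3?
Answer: -909480/13177 ≈ -69.020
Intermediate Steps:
o(b, D) = 6
E = 24 (E = (1*6)*4 = 6*4 = 24)
x = -22 (x = 2 - 1*24 = 2 - 24 = -22)
((-12 - 10)*x)/(49/(-390) + 365/(-53)) = ((-12 - 10)*(-22))/(49/(-390) + 365/(-53)) = (-22*(-22))/(49*(-1/390) + 365*(-1/53)) = 484/(-49/390 - 365/53) = 484/(-144947/20670) = 484*(-20670/144947) = -909480/13177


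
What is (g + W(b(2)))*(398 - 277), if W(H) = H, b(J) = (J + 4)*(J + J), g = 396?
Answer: 50820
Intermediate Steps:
b(J) = 2*J*(4 + J) (b(J) = (4 + J)*(2*J) = 2*J*(4 + J))
(g + W(b(2)))*(398 - 277) = (396 + 2*2*(4 + 2))*(398 - 277) = (396 + 2*2*6)*121 = (396 + 24)*121 = 420*121 = 50820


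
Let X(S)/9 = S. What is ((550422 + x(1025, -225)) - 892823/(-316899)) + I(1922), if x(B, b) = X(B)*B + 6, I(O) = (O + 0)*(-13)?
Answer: 3162991044056/316899 ≈ 9.9811e+6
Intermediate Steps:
I(O) = -13*O (I(O) = O*(-13) = -13*O)
X(S) = 9*S
x(B, b) = 6 + 9*B**2 (x(B, b) = (9*B)*B + 6 = 9*B**2 + 6 = 6 + 9*B**2)
((550422 + x(1025, -225)) - 892823/(-316899)) + I(1922) = ((550422 + (6 + 9*1025**2)) - 892823/(-316899)) - 13*1922 = ((550422 + (6 + 9*1050625)) - 892823*(-1/316899)) - 24986 = ((550422 + (6 + 9455625)) + 892823/316899) - 24986 = ((550422 + 9455631) + 892823/316899) - 24986 = (10006053 + 892823/316899) - 24986 = 3170909082470/316899 - 24986 = 3162991044056/316899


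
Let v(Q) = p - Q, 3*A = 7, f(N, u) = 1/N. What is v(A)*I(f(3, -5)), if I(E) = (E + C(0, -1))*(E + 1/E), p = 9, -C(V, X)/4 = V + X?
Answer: 2600/27 ≈ 96.296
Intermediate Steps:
C(V, X) = -4*V - 4*X (C(V, X) = -4*(V + X) = -4*V - 4*X)
A = 7/3 (A = (1/3)*7 = 7/3 ≈ 2.3333)
v(Q) = 9 - Q
I(E) = (4 + E)*(E + 1/E) (I(E) = (E + (-4*0 - 4*(-1)))*(E + 1/E) = (E + (0 + 4))*(E + 1/E) = (E + 4)*(E + 1/E) = (4 + E)*(E + 1/E))
v(A)*I(f(3, -5)) = (9 - 1*7/3)*(1 + (1/3)**2 + 4/3 + 4/(1/3)) = (9 - 7/3)*(1 + (1/3)**2 + 4*(1/3) + 4/(1/3)) = 20*(1 + 1/9 + 4/3 + 4*3)/3 = 20*(1 + 1/9 + 4/3 + 12)/3 = (20/3)*(130/9) = 2600/27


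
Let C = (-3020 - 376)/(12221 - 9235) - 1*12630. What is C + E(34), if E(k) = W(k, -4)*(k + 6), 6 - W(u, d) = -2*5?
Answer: -17902768/1493 ≈ -11991.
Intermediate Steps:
W(u, d) = 16 (W(u, d) = 6 - (-2)*5 = 6 - 1*(-10) = 6 + 10 = 16)
C = -18858288/1493 (C = -3396/2986 - 12630 = -3396*1/2986 - 12630 = -1698/1493 - 12630 = -18858288/1493 ≈ -12631.)
E(k) = 96 + 16*k (E(k) = 16*(k + 6) = 16*(6 + k) = 96 + 16*k)
C + E(34) = -18858288/1493 + (96 + 16*34) = -18858288/1493 + (96 + 544) = -18858288/1493 + 640 = -17902768/1493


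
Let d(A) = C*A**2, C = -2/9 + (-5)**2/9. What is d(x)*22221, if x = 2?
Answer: 227148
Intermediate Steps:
C = 23/9 (C = -2*1/9 + 25*(1/9) = -2/9 + 25/9 = 23/9 ≈ 2.5556)
d(A) = 23*A**2/9
d(x)*22221 = ((23/9)*2**2)*22221 = ((23/9)*4)*22221 = (92/9)*22221 = 227148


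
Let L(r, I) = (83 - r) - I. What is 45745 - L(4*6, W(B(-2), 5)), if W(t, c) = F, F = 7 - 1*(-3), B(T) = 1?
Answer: 45696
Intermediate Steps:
F = 10 (F = 7 + 3 = 10)
W(t, c) = 10
L(r, I) = 83 - I - r
45745 - L(4*6, W(B(-2), 5)) = 45745 - (83 - 1*10 - 4*6) = 45745 - (83 - 10 - 1*24) = 45745 - (83 - 10 - 24) = 45745 - 1*49 = 45745 - 49 = 45696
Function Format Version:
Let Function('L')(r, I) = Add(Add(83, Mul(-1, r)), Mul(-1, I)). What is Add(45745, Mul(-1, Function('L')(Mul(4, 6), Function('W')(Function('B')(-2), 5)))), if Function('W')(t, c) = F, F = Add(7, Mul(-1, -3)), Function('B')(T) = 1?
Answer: 45696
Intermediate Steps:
F = 10 (F = Add(7, 3) = 10)
Function('W')(t, c) = 10
Function('L')(r, I) = Add(83, Mul(-1, I), Mul(-1, r))
Add(45745, Mul(-1, Function('L')(Mul(4, 6), Function('W')(Function('B')(-2), 5)))) = Add(45745, Mul(-1, Add(83, Mul(-1, 10), Mul(-1, Mul(4, 6))))) = Add(45745, Mul(-1, Add(83, -10, Mul(-1, 24)))) = Add(45745, Mul(-1, Add(83, -10, -24))) = Add(45745, Mul(-1, 49)) = Add(45745, -49) = 45696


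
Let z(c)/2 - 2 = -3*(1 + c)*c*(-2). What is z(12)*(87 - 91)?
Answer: -7504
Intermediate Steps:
z(c) = 4 + 12*c*(1 + c) (z(c) = 4 + 2*(-3*(1 + c)*c*(-2)) = 4 + 2*(-3*c*(1 + c)*(-2)) = 4 + 2*(6*c*(1 + c)) = 4 + 12*c*(1 + c))
z(12)*(87 - 91) = (4 + 12*12 + 12*12²)*(87 - 91) = (4 + 144 + 12*144)*(-4) = (4 + 144 + 1728)*(-4) = 1876*(-4) = -7504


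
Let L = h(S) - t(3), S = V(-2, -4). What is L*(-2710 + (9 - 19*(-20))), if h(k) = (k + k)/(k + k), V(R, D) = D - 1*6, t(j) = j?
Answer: 4642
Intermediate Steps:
V(R, D) = -6 + D (V(R, D) = D - 6 = -6 + D)
S = -10 (S = -6 - 4 = -10)
h(k) = 1 (h(k) = (2*k)/((2*k)) = (2*k)*(1/(2*k)) = 1)
L = -2 (L = 1 - 1*3 = 1 - 3 = -2)
L*(-2710 + (9 - 19*(-20))) = -2*(-2710 + (9 - 19*(-20))) = -2*(-2710 + (9 + 380)) = -2*(-2710 + 389) = -2*(-2321) = 4642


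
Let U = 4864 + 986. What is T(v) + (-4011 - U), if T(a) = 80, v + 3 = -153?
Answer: -9781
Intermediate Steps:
U = 5850
v = -156 (v = -3 - 153 = -156)
T(v) + (-4011 - U) = 80 + (-4011 - 1*5850) = 80 + (-4011 - 5850) = 80 - 9861 = -9781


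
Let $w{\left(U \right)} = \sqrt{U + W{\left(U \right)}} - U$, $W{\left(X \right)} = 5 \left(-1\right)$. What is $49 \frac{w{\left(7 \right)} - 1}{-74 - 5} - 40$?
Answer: $- \frac{2768}{79} - \frac{49 \sqrt{2}}{79} \approx -35.915$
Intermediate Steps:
$W{\left(X \right)} = -5$
$w{\left(U \right)} = \sqrt{-5 + U} - U$ ($w{\left(U \right)} = \sqrt{U - 5} - U = \sqrt{-5 + U} - U$)
$49 \frac{w{\left(7 \right)} - 1}{-74 - 5} - 40 = 49 \frac{\left(\sqrt{-5 + 7} - 7\right) - 1}{-74 - 5} - 40 = 49 \frac{\left(\sqrt{2} - 7\right) - 1}{-79} - 40 = 49 \left(\left(-7 + \sqrt{2}\right) - 1\right) \left(- \frac{1}{79}\right) - 40 = 49 \left(-8 + \sqrt{2}\right) \left(- \frac{1}{79}\right) - 40 = 49 \left(\frac{8}{79} - \frac{\sqrt{2}}{79}\right) - 40 = \left(\frac{392}{79} - \frac{49 \sqrt{2}}{79}\right) - 40 = - \frac{2768}{79} - \frac{49 \sqrt{2}}{79}$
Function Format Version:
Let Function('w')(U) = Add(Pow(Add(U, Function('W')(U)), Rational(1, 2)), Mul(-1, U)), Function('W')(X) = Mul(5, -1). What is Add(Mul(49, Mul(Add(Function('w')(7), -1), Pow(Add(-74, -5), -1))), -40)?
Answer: Add(Rational(-2768, 79), Mul(Rational(-49, 79), Pow(2, Rational(1, 2)))) ≈ -35.915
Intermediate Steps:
Function('W')(X) = -5
Function('w')(U) = Add(Pow(Add(-5, U), Rational(1, 2)), Mul(-1, U)) (Function('w')(U) = Add(Pow(Add(U, -5), Rational(1, 2)), Mul(-1, U)) = Add(Pow(Add(-5, U), Rational(1, 2)), Mul(-1, U)))
Add(Mul(49, Mul(Add(Function('w')(7), -1), Pow(Add(-74, -5), -1))), -40) = Add(Mul(49, Mul(Add(Add(Pow(Add(-5, 7), Rational(1, 2)), Mul(-1, 7)), -1), Pow(Add(-74, -5), -1))), -40) = Add(Mul(49, Mul(Add(Add(Pow(2, Rational(1, 2)), -7), -1), Pow(-79, -1))), -40) = Add(Mul(49, Mul(Add(Add(-7, Pow(2, Rational(1, 2))), -1), Rational(-1, 79))), -40) = Add(Mul(49, Mul(Add(-8, Pow(2, Rational(1, 2))), Rational(-1, 79))), -40) = Add(Mul(49, Add(Rational(8, 79), Mul(Rational(-1, 79), Pow(2, Rational(1, 2))))), -40) = Add(Add(Rational(392, 79), Mul(Rational(-49, 79), Pow(2, Rational(1, 2)))), -40) = Add(Rational(-2768, 79), Mul(Rational(-49, 79), Pow(2, Rational(1, 2))))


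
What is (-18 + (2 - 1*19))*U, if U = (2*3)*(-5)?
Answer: 1050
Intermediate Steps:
U = -30 (U = 6*(-5) = -30)
(-18 + (2 - 1*19))*U = (-18 + (2 - 1*19))*(-30) = (-18 + (2 - 19))*(-30) = (-18 - 17)*(-30) = -35*(-30) = 1050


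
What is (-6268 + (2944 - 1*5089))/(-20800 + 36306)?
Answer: -8413/15506 ≈ -0.54256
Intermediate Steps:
(-6268 + (2944 - 1*5089))/(-20800 + 36306) = (-6268 + (2944 - 5089))/15506 = (-6268 - 2145)*(1/15506) = -8413*1/15506 = -8413/15506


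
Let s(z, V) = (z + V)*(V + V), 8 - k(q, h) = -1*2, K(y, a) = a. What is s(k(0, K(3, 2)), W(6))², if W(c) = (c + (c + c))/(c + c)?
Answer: 4761/4 ≈ 1190.3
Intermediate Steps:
k(q, h) = 10 (k(q, h) = 8 - (-1)*2 = 8 - 1*(-2) = 8 + 2 = 10)
W(c) = 3/2 (W(c) = (c + 2*c)/((2*c)) = (3*c)*(1/(2*c)) = 3/2)
s(z, V) = 2*V*(V + z) (s(z, V) = (V + z)*(2*V) = 2*V*(V + z))
s(k(0, K(3, 2)), W(6))² = (2*(3/2)*(3/2 + 10))² = (2*(3/2)*(23/2))² = (69/2)² = 4761/4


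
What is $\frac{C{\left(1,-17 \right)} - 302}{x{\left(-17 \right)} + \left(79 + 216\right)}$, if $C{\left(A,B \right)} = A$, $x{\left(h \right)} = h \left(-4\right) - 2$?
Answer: $- \frac{301}{361} \approx -0.83379$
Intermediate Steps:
$x{\left(h \right)} = -2 - 4 h$ ($x{\left(h \right)} = - 4 h - 2 = -2 - 4 h$)
$\frac{C{\left(1,-17 \right)} - 302}{x{\left(-17 \right)} + \left(79 + 216\right)} = \frac{1 - 302}{\left(-2 - -68\right) + \left(79 + 216\right)} = - \frac{301}{\left(-2 + 68\right) + 295} = - \frac{301}{66 + 295} = - \frac{301}{361}$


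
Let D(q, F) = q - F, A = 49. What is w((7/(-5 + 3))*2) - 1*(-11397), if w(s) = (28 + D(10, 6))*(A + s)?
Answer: 12741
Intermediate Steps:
w(s) = 1568 + 32*s (w(s) = (28 + (10 - 1*6))*(49 + s) = (28 + (10 - 6))*(49 + s) = (28 + 4)*(49 + s) = 32*(49 + s) = 1568 + 32*s)
w((7/(-5 + 3))*2) - 1*(-11397) = (1568 + 32*((7/(-5 + 3))*2)) - 1*(-11397) = (1568 + 32*((7/(-2))*2)) + 11397 = (1568 + 32*((7*(-½))*2)) + 11397 = (1568 + 32*(-7/2*2)) + 11397 = (1568 + 32*(-7)) + 11397 = (1568 - 224) + 11397 = 1344 + 11397 = 12741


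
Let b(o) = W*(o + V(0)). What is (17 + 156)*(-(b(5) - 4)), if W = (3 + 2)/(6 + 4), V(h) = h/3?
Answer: 519/2 ≈ 259.50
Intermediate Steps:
V(h) = h/3 (V(h) = h*(1/3) = h/3)
W = 1/2 (W = 5/10 = 5*(1/10) = 1/2 ≈ 0.50000)
b(o) = o/2 (b(o) = (o + (1/3)*0)/2 = (o + 0)/2 = o/2)
(17 + 156)*(-(b(5) - 4)) = (17 + 156)*(-((1/2)*5 - 4)) = 173*(-(5/2 - 4)) = 173*(-1*(-3/2)) = 173*(3/2) = 519/2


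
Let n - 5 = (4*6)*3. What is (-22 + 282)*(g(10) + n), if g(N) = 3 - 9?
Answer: 18460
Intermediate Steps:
n = 77 (n = 5 + (4*6)*3 = 5 + 24*3 = 5 + 72 = 77)
g(N) = -6
(-22 + 282)*(g(10) + n) = (-22 + 282)*(-6 + 77) = 260*71 = 18460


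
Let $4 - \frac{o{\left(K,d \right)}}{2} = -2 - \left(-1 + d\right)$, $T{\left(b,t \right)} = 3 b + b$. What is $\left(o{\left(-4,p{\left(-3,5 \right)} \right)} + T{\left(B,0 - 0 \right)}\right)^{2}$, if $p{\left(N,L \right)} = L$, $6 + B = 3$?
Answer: $64$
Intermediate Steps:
$B = -3$ ($B = -6 + 3 = -3$)
$T{\left(b,t \right)} = 4 b$
$o{\left(K,d \right)} = 10 + 2 d$ ($o{\left(K,d \right)} = 8 - 2 \left(-2 - \left(-1 + d\right)\right) = 8 - 2 \left(-1 - d\right) = 8 + \left(2 + 2 d\right) = 10 + 2 d$)
$\left(o{\left(-4,p{\left(-3,5 \right)} \right)} + T{\left(B,0 - 0 \right)}\right)^{2} = \left(\left(10 + 2 \cdot 5\right) + 4 \left(-3\right)\right)^{2} = \left(\left(10 + 10\right) - 12\right)^{2} = \left(20 - 12\right)^{2} = 8^{2} = 64$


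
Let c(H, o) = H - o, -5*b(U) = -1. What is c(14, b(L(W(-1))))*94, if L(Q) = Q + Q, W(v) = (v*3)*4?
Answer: 6486/5 ≈ 1297.2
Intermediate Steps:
W(v) = 12*v (W(v) = (3*v)*4 = 12*v)
L(Q) = 2*Q
b(U) = 1/5 (b(U) = -1/5*(-1) = 1/5)
c(14, b(L(W(-1))))*94 = (14 - 1*1/5)*94 = (14 - 1/5)*94 = (69/5)*94 = 6486/5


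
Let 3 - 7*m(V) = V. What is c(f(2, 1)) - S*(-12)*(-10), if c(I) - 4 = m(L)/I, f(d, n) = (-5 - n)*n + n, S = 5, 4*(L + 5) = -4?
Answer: -20869/35 ≈ -596.26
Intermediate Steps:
L = -6 (L = -5 + (¼)*(-4) = -5 - 1 = -6)
m(V) = 3/7 - V/7
f(d, n) = n + n*(-5 - n) (f(d, n) = n*(-5 - n) + n = n + n*(-5 - n))
c(I) = 4 + 9/(7*I) (c(I) = 4 + (3/7 - ⅐*(-6))/I = 4 + (3/7 + 6/7)/I = 4 + 9/(7*I))
c(f(2, 1)) - S*(-12)*(-10) = (4 + 9/(7*((-1*1*(4 + 1))))) - 5*(-12)*(-10) = (4 + 9/(7*((-1*1*5)))) - (-60)*(-10) = (4 + (9/7)/(-5)) - 1*600 = (4 + (9/7)*(-⅕)) - 600 = (4 - 9/35) - 600 = 131/35 - 600 = -20869/35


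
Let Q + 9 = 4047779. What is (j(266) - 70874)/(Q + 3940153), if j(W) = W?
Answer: -23536/2662641 ≈ -0.0088393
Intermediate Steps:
Q = 4047770 (Q = -9 + 4047779 = 4047770)
(j(266) - 70874)/(Q + 3940153) = (266 - 70874)/(4047770 + 3940153) = -70608/7987923 = -70608*1/7987923 = -23536/2662641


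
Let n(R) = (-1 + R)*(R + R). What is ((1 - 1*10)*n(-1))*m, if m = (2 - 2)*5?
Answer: 0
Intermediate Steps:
n(R) = 2*R*(-1 + R) (n(R) = (-1 + R)*(2*R) = 2*R*(-1 + R))
m = 0 (m = 0*5 = 0)
((1 - 1*10)*n(-1))*m = ((1 - 1*10)*(2*(-1)*(-1 - 1)))*0 = ((1 - 10)*(2*(-1)*(-2)))*0 = -9*4*0 = -36*0 = 0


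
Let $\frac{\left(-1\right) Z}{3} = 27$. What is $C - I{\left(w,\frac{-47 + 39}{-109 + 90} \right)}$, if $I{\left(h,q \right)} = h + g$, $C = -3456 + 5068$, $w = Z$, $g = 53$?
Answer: $1640$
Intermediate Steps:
$Z = -81$ ($Z = \left(-3\right) 27 = -81$)
$w = -81$
$C = 1612$
$I{\left(h,q \right)} = 53 + h$ ($I{\left(h,q \right)} = h + 53 = 53 + h$)
$C - I{\left(w,\frac{-47 + 39}{-109 + 90} \right)} = 1612 - \left(53 - 81\right) = 1612 - -28 = 1612 + 28 = 1640$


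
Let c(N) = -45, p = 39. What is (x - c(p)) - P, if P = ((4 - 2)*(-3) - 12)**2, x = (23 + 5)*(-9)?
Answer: -531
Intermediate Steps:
x = -252 (x = 28*(-9) = -252)
P = 324 (P = (2*(-3) - 12)**2 = (-6 - 12)**2 = (-18)**2 = 324)
(x - c(p)) - P = (-252 - 1*(-45)) - 1*324 = (-252 + 45) - 324 = -207 - 324 = -531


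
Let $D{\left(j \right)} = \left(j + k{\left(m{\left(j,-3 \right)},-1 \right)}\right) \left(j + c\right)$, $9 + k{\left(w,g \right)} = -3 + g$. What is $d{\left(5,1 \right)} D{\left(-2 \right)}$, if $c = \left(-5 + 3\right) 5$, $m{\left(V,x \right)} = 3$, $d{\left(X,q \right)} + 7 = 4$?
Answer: $-540$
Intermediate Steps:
$d{\left(X,q \right)} = -3$ ($d{\left(X,q \right)} = -7 + 4 = -3$)
$k{\left(w,g \right)} = -12 + g$ ($k{\left(w,g \right)} = -9 + \left(-3 + g\right) = -12 + g$)
$c = -10$ ($c = \left(-2\right) 5 = -10$)
$D{\left(j \right)} = \left(-13 + j\right) \left(-10 + j\right)$ ($D{\left(j \right)} = \left(j - 13\right) \left(j - 10\right) = \left(j - 13\right) \left(-10 + j\right) = \left(-13 + j\right) \left(-10 + j\right)$)
$d{\left(5,1 \right)} D{\left(-2 \right)} = - 3 \left(130 + \left(-2\right)^{2} - -46\right) = - 3 \left(130 + 4 + 46\right) = \left(-3\right) 180 = -540$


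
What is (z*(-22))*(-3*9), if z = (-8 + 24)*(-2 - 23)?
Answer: -237600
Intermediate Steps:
z = -400 (z = 16*(-25) = -400)
(z*(-22))*(-3*9) = (-400*(-22))*(-3*9) = 8800*(-27) = -237600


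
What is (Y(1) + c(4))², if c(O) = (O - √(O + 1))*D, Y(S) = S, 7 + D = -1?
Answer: 1281 - 496*√5 ≈ 171.91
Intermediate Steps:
D = -8 (D = -7 - 1 = -8)
c(O) = -8*O + 8*√(1 + O) (c(O) = (O - √(O + 1))*(-8) = (O - √(1 + O))*(-8) = -8*O + 8*√(1 + O))
(Y(1) + c(4))² = (1 + (-8*4 + 8*√(1 + 4)))² = (1 + (-32 + 8*√5))² = (-31 + 8*√5)²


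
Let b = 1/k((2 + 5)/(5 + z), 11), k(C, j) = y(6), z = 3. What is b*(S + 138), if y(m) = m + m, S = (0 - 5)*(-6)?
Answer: 14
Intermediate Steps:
S = 30 (S = -5*(-6) = 30)
y(m) = 2*m
k(C, j) = 12 (k(C, j) = 2*6 = 12)
b = 1/12 ≈ 0.083333
b*(S + 138) = (30 + 138)/12 = (1/12)*168 = 14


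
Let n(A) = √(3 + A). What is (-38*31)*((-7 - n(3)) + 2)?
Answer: 5890 + 1178*√6 ≈ 8775.5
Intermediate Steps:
(-38*31)*((-7 - n(3)) + 2) = (-38*31)*((-7 - √(3 + 3)) + 2) = -1178*((-7 - √6) + 2) = -1178*(-5 - √6) = 5890 + 1178*√6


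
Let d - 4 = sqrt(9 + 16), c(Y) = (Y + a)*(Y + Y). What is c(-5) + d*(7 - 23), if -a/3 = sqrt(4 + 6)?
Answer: -94 + 30*sqrt(10) ≈ 0.86833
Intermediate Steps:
a = -3*sqrt(10) (a = -3*sqrt(4 + 6) = -3*sqrt(10) ≈ -9.4868)
c(Y) = 2*Y*(Y - 3*sqrt(10)) (c(Y) = (Y - 3*sqrt(10))*(Y + Y) = (Y - 3*sqrt(10))*(2*Y) = 2*Y*(Y - 3*sqrt(10)))
d = 9 (d = 4 + sqrt(9 + 16) = 4 + sqrt(25) = 4 + 5 = 9)
c(-5) + d*(7 - 23) = 2*(-5)*(-5 - 3*sqrt(10)) + 9*(7 - 23) = (50 + 30*sqrt(10)) + 9*(-16) = (50 + 30*sqrt(10)) - 144 = -94 + 30*sqrt(10)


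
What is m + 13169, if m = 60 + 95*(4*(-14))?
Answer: 7909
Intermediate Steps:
m = -5260 (m = 60 + 95*(-56) = 60 - 5320 = -5260)
m + 13169 = -5260 + 13169 = 7909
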